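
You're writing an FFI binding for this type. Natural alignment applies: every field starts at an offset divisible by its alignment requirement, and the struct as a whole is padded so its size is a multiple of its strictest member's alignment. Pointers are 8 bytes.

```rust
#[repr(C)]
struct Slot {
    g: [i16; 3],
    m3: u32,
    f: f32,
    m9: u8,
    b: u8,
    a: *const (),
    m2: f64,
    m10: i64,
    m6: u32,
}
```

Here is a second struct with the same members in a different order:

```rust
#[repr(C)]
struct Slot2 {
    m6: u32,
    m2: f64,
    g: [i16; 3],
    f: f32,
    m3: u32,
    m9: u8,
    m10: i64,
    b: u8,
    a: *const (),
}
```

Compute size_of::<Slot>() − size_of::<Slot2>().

-8

@0: g [6B, align 2] → 6
+2 pad (align 4)
@8: m3 [4B, align 4] → 12
@12: f [4B, align 4] → 16
@16: m9 [1B, align 1] → 17
@17: b [1B, align 1] → 18
+6 pad (align 8)
@24: a [8B, align 8] → 32
@32: m2 [8B, align 8] → 40
@40: m10 [8B, align 8] → 48
@48: m6 [4B, align 4] → 52
+4 tail pad (align 8)
size 56, align 8
— Slot2 —
@0: m6 [4B, align 4] → 4
+4 pad (align 8)
@8: m2 [8B, align 8] → 16
@16: g [6B, align 2] → 22
+2 pad (align 4)
@24: f [4B, align 4] → 28
@28: m3 [4B, align 4] → 32
@32: m9 [1B, align 1] → 33
+7 pad (align 8)
@40: m10 [8B, align 8] → 48
@48: b [1B, align 1] → 49
+7 pad (align 8)
@56: a [8B, align 8] → 64
size 64, align 8
56 − 64 = -8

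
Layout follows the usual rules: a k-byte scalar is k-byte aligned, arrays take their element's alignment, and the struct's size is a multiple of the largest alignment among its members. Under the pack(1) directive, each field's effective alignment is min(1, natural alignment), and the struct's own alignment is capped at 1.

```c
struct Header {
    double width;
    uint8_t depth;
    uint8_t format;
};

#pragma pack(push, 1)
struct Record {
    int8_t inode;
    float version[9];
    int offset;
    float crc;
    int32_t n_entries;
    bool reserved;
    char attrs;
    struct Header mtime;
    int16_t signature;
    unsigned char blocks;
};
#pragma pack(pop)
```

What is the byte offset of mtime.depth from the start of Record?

59

Header: width at 0 (size 8, align 8) → ends 8; depth at 8 (size 1, align 1) → ends 9; format at 9 (size 1, align 1) → ends 10; tail pad 6 to reach multiple of 8; total 16 bytes, alignment 8
inode at 0 (size 1, align 1) → ends 1
version at 1 (size 36, align 1) → ends 37
offset at 37 (size 4, align 1) → ends 41
crc at 41 (size 4, align 1) → ends 45
n_entries at 45 (size 4, align 1) → ends 49
reserved at 49 (size 1, align 1) → ends 50
attrs at 50 (size 1, align 1) → ends 51
mtime at 51 (size 16, align 1) → ends 67
within Header: depth at 8
51 + 8 = 59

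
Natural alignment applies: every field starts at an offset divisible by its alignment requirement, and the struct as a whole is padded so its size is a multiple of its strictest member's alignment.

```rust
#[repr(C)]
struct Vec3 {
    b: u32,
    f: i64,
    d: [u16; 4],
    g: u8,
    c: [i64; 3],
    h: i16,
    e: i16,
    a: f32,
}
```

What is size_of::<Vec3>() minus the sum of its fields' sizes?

11

@0: b [4B, align 4] → 4
+4 pad (align 8)
@8: f [8B, align 8] → 16
@16: d [8B, align 2] → 24
@24: g [1B, align 1] → 25
+7 pad (align 8)
@32: c [24B, align 8] → 56
@56: h [2B, align 2] → 58
@58: e [2B, align 2] → 60
@60: a [4B, align 4] → 64
size 64, align 8
data bytes 53, size 64 → padding 11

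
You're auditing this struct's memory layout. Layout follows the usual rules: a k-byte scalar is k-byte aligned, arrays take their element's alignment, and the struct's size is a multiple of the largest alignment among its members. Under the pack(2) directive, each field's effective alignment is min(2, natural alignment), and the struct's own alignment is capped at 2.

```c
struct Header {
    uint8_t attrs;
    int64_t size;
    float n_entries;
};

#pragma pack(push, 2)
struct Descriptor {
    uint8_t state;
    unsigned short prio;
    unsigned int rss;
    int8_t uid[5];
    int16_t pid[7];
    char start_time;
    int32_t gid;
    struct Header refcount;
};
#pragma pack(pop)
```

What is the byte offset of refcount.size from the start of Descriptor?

42

Header: attrs at 0 (size 1, align 1) → ends 1; pad 7 to align 8 for size; size at 8 (size 8, align 8) → ends 16; n_entries at 16 (size 4, align 4) → ends 20; tail pad 4 to reach multiple of 8; total 24 bytes, alignment 8
state at 0 (size 1, align 1) → ends 1
pad 1 to align 2 for prio
prio at 2 (size 2, align 2) → ends 4
rss at 4 (size 4, align 2) → ends 8
uid at 8 (size 5, align 1) → ends 13
pad 1 to align 2 for pid
pid at 14 (size 14, align 2) → ends 28
start_time at 28 (size 1, align 1) → ends 29
pad 1 to align 2 for gid
gid at 30 (size 4, align 2) → ends 34
refcount at 34 (size 24, align 2) → ends 58
within Header: size at 8
34 + 8 = 42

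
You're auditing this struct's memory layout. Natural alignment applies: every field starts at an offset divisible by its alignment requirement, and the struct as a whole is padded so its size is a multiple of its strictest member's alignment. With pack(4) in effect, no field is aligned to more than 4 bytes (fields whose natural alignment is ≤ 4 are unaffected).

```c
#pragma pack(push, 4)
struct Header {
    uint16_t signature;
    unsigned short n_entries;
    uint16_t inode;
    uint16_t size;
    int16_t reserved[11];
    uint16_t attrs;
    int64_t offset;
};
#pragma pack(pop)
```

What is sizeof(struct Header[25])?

1000

signature at 0 (size 2, align 2) → ends 2
n_entries at 2 (size 2, align 2) → ends 4
inode at 4 (size 2, align 2) → ends 6
size at 6 (size 2, align 2) → ends 8
reserved at 8 (size 22, align 2) → ends 30
attrs at 30 (size 2, align 2) → ends 32
offset at 32 (size 8, align 4) → ends 40
total 40 bytes, alignment 4
array of 25: 25 × 40 = 1000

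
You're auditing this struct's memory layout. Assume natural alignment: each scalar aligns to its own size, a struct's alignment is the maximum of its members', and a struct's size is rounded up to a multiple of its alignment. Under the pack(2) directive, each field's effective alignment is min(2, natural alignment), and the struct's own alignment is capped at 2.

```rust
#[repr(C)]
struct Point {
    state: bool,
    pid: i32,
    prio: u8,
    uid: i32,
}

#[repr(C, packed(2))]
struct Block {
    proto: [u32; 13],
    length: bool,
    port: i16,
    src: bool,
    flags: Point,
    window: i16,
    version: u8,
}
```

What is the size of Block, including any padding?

Point: state at 0 (size 1, align 1) → ends 1; pad 3 to align 4 for pid; pid at 4 (size 4, align 4) → ends 8; prio at 8 (size 1, align 1) → ends 9; pad 3 to align 4 for uid; uid at 12 (size 4, align 4) → ends 16; total 16 bytes, alignment 4
proto at 0 (size 52, align 2) → ends 52
length at 52 (size 1, align 1) → ends 53
pad 1 to align 2 for port
port at 54 (size 2, align 2) → ends 56
src at 56 (size 1, align 1) → ends 57
pad 1 to align 2 for flags
flags at 58 (size 16, align 2) → ends 74
window at 74 (size 2, align 2) → ends 76
version at 76 (size 1, align 1) → ends 77
tail pad 1 to reach multiple of 2
total 78 bytes, alignment 2

78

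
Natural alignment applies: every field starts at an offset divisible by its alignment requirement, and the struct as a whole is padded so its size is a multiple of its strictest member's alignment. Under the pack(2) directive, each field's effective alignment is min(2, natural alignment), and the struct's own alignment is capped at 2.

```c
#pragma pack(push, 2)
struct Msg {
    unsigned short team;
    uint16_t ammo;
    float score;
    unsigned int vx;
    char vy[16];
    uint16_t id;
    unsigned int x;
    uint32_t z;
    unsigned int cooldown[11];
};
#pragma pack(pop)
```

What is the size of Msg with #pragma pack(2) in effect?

0..2  team  (2B, 2-aligned)
2..4  ammo  (2B, 2-aligned)
4..8  score  (4B, 2-aligned)
8..12  vx  (4B, 2-aligned)
12..28  vy  (16B, 1-aligned)
28..30  id  (2B, 2-aligned)
30..34  x  (4B, 2-aligned)
34..38  z  (4B, 2-aligned)
38..82  cooldown  (44B, 2-aligned)
sizeof = 82, alignof = 2

82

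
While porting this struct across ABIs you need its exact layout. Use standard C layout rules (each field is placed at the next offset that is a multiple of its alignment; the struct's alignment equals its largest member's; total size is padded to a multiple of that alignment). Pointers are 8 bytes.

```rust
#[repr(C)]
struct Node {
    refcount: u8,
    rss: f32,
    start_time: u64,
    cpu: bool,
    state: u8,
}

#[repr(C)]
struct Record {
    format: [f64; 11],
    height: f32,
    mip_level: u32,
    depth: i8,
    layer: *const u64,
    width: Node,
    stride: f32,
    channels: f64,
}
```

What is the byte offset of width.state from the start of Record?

129

Node: refcount at 0 (size 1, align 1) → ends 1; pad 3 to align 4 for rss; rss at 4 (size 4, align 4) → ends 8; start_time at 8 (size 8, align 8) → ends 16; cpu at 16 (size 1, align 1) → ends 17; state at 17 (size 1, align 1) → ends 18; tail pad 6 to reach multiple of 8; total 24 bytes, alignment 8
format at 0 (size 88, align 8) → ends 88
height at 88 (size 4, align 4) → ends 92
mip_level at 92 (size 4, align 4) → ends 96
depth at 96 (size 1, align 1) → ends 97
pad 7 to align 8 for layer
layer at 104 (size 8, align 8) → ends 112
width at 112 (size 24, align 8) → ends 136
within Node: state at 17
112 + 17 = 129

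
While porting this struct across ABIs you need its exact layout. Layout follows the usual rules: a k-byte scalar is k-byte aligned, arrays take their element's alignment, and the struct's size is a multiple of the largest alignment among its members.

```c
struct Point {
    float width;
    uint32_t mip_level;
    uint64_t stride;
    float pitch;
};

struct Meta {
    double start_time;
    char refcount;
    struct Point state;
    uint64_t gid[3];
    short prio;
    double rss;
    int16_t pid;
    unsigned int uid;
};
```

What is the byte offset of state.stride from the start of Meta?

Point: @0: width [4B, align 4] → 4; @4: mip_level [4B, align 4] → 8; @8: stride [8B, align 8] → 16; @16: pitch [4B, align 4] → 20; +4 tail pad (align 8); size 24, align 8
@0: start_time [8B, align 8] → 8
@8: refcount [1B, align 1] → 9
+7 pad (align 8)
@16: state [24B, align 8] → 40
within Point: stride at 8
16 + 8 = 24

24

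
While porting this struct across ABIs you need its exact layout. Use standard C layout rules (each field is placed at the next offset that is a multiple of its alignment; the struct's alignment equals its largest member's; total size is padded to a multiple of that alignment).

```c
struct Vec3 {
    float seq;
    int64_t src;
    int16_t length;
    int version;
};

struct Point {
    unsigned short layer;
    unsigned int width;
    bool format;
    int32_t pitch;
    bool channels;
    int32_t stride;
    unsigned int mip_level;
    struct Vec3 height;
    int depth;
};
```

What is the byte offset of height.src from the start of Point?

40

Vec3: seq at 0 (size 4, align 4) → ends 4; pad 4 to align 8 for src; src at 8 (size 8, align 8) → ends 16; length at 16 (size 2, align 2) → ends 18; pad 2 to align 4 for version; version at 20 (size 4, align 4) → ends 24; total 24 bytes, alignment 8
layer at 0 (size 2, align 2) → ends 2
pad 2 to align 4 for width
width at 4 (size 4, align 4) → ends 8
format at 8 (size 1, align 1) → ends 9
pad 3 to align 4 for pitch
pitch at 12 (size 4, align 4) → ends 16
channels at 16 (size 1, align 1) → ends 17
pad 3 to align 4 for stride
stride at 20 (size 4, align 4) → ends 24
mip_level at 24 (size 4, align 4) → ends 28
pad 4 to align 8 for height
height at 32 (size 24, align 8) → ends 56
within Vec3: src at 8
32 + 8 = 40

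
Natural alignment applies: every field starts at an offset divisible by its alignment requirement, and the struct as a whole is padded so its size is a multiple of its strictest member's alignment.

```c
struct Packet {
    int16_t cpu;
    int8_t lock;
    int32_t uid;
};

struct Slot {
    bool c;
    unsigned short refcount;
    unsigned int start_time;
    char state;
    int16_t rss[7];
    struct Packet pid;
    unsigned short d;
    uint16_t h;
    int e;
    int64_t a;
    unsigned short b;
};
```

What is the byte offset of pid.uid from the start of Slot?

28

Packet: cpu at 0 (size 2, align 2) → ends 2; lock at 2 (size 1, align 1) → ends 3; pad 1 to align 4 for uid; uid at 4 (size 4, align 4) → ends 8; total 8 bytes, alignment 4
c at 0 (size 1, align 1) → ends 1
pad 1 to align 2 for refcount
refcount at 2 (size 2, align 2) → ends 4
start_time at 4 (size 4, align 4) → ends 8
state at 8 (size 1, align 1) → ends 9
pad 1 to align 2 for rss
rss at 10 (size 14, align 2) → ends 24
pid at 24 (size 8, align 4) → ends 32
within Packet: uid at 4
24 + 4 = 28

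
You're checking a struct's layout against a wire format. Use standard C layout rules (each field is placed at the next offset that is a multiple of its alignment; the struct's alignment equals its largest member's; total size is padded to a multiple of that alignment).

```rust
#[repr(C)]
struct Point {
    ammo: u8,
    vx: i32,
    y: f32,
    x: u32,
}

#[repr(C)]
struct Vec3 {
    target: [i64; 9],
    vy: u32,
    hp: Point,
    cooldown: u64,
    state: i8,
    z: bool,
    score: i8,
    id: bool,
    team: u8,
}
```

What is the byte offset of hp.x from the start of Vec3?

88

Point: ammo at 0 (size 1, align 1) → ends 1; pad 3 to align 4 for vx; vx at 4 (size 4, align 4) → ends 8; y at 8 (size 4, align 4) → ends 12; x at 12 (size 4, align 4) → ends 16; total 16 bytes, alignment 4
target at 0 (size 72, align 8) → ends 72
vy at 72 (size 4, align 4) → ends 76
hp at 76 (size 16, align 4) → ends 92
within Point: x at 12
76 + 12 = 88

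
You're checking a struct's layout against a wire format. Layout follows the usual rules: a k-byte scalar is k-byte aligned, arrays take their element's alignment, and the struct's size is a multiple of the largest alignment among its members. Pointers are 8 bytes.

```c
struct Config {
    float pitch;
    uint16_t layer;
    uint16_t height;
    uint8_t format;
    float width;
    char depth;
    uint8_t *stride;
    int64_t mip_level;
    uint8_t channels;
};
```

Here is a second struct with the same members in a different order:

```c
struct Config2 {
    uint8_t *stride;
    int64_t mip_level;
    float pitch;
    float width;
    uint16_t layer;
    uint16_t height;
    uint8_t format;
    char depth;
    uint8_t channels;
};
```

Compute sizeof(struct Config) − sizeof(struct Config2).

16

@0: pitch [4B, align 4] → 4
@4: layer [2B, align 2] → 6
@6: height [2B, align 2] → 8
@8: format [1B, align 1] → 9
+3 pad (align 4)
@12: width [4B, align 4] → 16
@16: depth [1B, align 1] → 17
+7 pad (align 8)
@24: stride [8B, align 8] → 32
@32: mip_level [8B, align 8] → 40
@40: channels [1B, align 1] → 41
+7 tail pad (align 8)
size 48, align 8
— Config2 —
@0: stride [8B, align 8] → 8
@8: mip_level [8B, align 8] → 16
@16: pitch [4B, align 4] → 20
@20: width [4B, align 4] → 24
@24: layer [2B, align 2] → 26
@26: height [2B, align 2] → 28
@28: format [1B, align 1] → 29
@29: depth [1B, align 1] → 30
@30: channels [1B, align 1] → 31
+1 tail pad (align 8)
size 32, align 8
48 − 32 = 16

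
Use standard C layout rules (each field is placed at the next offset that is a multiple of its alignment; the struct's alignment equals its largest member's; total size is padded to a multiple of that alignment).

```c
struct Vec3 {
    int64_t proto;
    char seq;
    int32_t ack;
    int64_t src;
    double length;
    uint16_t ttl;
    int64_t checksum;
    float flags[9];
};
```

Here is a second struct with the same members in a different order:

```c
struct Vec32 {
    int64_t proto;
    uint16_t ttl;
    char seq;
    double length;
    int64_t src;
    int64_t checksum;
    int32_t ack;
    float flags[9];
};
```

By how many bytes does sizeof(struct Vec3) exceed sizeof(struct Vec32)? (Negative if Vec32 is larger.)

8

0..8  proto  (8B, 8-aligned)
8..9  seq  (1B, 1-aligned)
9..12  -- padding (3B)
12..16  ack  (4B, 4-aligned)
16..24  src  (8B, 8-aligned)
24..32  length  (8B, 8-aligned)
32..34  ttl  (2B, 2-aligned)
34..40  -- padding (6B)
40..48  checksum  (8B, 8-aligned)
48..84  flags  (36B, 4-aligned)
84..88  -- tail padding (4B)
sizeof = 88, alignof = 8
— Vec32 —
0..8  proto  (8B, 8-aligned)
8..10  ttl  (2B, 2-aligned)
10..11  seq  (1B, 1-aligned)
11..16  -- padding (5B)
16..24  length  (8B, 8-aligned)
24..32  src  (8B, 8-aligned)
32..40  checksum  (8B, 8-aligned)
40..44  ack  (4B, 4-aligned)
44..80  flags  (36B, 4-aligned)
sizeof = 80, alignof = 8
88 − 80 = 8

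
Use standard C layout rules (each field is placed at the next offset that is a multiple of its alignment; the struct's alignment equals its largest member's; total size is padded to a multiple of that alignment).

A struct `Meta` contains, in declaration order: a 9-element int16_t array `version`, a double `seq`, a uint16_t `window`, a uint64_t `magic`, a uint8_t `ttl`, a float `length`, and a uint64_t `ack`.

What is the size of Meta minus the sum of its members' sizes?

15

version at 0 (size 18, align 2) → ends 18
pad 6 to align 8 for seq
seq at 24 (size 8, align 8) → ends 32
window at 32 (size 2, align 2) → ends 34
pad 6 to align 8 for magic
magic at 40 (size 8, align 8) → ends 48
ttl at 48 (size 1, align 1) → ends 49
pad 3 to align 4 for length
length at 52 (size 4, align 4) → ends 56
ack at 56 (size 8, align 8) → ends 64
total 64 bytes, alignment 8
data bytes 49, size 64 → padding 15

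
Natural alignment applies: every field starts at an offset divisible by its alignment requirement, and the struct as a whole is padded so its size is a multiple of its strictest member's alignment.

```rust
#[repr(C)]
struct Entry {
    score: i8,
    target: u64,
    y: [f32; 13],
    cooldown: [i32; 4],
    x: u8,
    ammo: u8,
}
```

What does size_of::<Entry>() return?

0..1  score  (1B, 1-aligned)
1..8  -- padding (7B)
8..16  target  (8B, 8-aligned)
16..68  y  (52B, 4-aligned)
68..84  cooldown  (16B, 4-aligned)
84..85  x  (1B, 1-aligned)
85..86  ammo  (1B, 1-aligned)
86..88  -- tail padding (2B)
sizeof = 88, alignof = 8

88 bytes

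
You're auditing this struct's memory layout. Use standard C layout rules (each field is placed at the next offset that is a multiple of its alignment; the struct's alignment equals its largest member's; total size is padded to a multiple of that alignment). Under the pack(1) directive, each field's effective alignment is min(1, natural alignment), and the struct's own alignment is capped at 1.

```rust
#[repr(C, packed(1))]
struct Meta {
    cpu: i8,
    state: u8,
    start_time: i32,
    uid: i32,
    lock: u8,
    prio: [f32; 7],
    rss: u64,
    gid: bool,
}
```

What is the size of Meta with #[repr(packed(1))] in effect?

48

@0: cpu [1B, align 1] → 1
@1: state [1B, align 1] → 2
@2: start_time [4B, align 1] → 6
@6: uid [4B, align 1] → 10
@10: lock [1B, align 1] → 11
@11: prio [28B, align 1] → 39
@39: rss [8B, align 1] → 47
@47: gid [1B, align 1] → 48
size 48, align 1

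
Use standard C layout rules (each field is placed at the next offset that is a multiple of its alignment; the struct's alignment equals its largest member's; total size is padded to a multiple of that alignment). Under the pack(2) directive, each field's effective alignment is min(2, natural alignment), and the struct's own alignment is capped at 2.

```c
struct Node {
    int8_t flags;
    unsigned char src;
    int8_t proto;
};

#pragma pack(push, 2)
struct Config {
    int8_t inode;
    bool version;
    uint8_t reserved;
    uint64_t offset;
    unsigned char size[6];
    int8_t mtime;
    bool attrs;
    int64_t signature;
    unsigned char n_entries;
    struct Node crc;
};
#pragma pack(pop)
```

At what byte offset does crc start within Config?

Node: @0: flags [1B, align 1] → 1; @1: src [1B, align 1] → 2; @2: proto [1B, align 1] → 3; size 3, align 1
@0: inode [1B, align 1] → 1
@1: version [1B, align 1] → 2
@2: reserved [1B, align 1] → 3
+1 pad (align 2)
@4: offset [8B, align 2] → 12
@12: size [6B, align 1] → 18
@18: mtime [1B, align 1] → 19
@19: attrs [1B, align 1] → 20
@20: signature [8B, align 2] → 28
@28: n_entries [1B, align 1] → 29
@29: crc [3B, align 1] → 32

29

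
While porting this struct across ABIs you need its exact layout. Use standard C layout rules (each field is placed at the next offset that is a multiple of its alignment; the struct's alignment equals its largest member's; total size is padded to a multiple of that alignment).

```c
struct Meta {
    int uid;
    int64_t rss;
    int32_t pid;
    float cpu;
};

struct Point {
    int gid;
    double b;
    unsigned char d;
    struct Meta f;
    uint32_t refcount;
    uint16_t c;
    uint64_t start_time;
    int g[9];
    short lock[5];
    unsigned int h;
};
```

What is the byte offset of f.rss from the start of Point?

Meta: 0..4  uid  (4B, 4-aligned); 4..8  -- padding (4B); 8..16  rss  (8B, 8-aligned); 16..20  pid  (4B, 4-aligned); 20..24  cpu  (4B, 4-aligned); sizeof = 24, alignof = 8
0..4  gid  (4B, 4-aligned)
4..8  -- padding (4B)
8..16  b  (8B, 8-aligned)
16..17  d  (1B, 1-aligned)
17..24  -- padding (7B)
24..48  f  (24B, 8-aligned)
within Meta: rss at 8
24 + 8 = 32

32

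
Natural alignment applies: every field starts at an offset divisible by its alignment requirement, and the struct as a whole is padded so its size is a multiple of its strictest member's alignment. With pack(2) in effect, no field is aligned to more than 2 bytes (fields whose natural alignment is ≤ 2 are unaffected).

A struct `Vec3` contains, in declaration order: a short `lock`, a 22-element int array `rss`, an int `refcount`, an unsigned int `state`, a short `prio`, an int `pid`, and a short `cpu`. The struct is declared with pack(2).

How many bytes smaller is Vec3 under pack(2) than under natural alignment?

6

natural layout:
  0..2  lock  (2B, 2-aligned)
  2..4  -- padding (2B)
  4..92  rss  (88B, 4-aligned)
  92..96  refcount  (4B, 4-aligned)
  96..100  state  (4B, 4-aligned)
  100..102  prio  (2B, 2-aligned)
  102..104  -- padding (2B)
  104..108  pid  (4B, 4-aligned)
  108..110  cpu  (2B, 2-aligned)
  110..112  -- tail padding (2B)
  sizeof = 112, alignof = 4
packed(2) layout:
  0..2  lock  (2B, 2-aligned)
  2..90  rss  (88B, 2-aligned)
  90..94  refcount  (4B, 2-aligned)
  94..98  state  (4B, 2-aligned)
  98..100  prio  (2B, 2-aligned)
  100..104  pid  (4B, 2-aligned)
  104..106  cpu  (2B, 2-aligned)
  sizeof = 106, alignof = 2
112 − 106 = 6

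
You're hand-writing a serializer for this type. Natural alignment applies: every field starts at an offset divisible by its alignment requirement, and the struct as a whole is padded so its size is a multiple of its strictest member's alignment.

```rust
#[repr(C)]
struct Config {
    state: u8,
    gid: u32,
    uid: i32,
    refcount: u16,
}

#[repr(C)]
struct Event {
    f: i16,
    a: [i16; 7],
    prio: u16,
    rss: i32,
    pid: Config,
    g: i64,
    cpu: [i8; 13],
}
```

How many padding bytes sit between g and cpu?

0

Config: state at 0 (size 1, align 1) → ends 1; pad 3 to align 4 for gid; gid at 4 (size 4, align 4) → ends 8; uid at 8 (size 4, align 4) → ends 12; refcount at 12 (size 2, align 2) → ends 14; tail pad 2 to reach multiple of 4; total 16 bytes, alignment 4
f at 0 (size 2, align 2) → ends 2
a at 2 (size 14, align 2) → ends 16
prio at 16 (size 2, align 2) → ends 18
pad 2 to align 4 for rss
rss at 20 (size 4, align 4) → ends 24
pid at 24 (size 16, align 4) → ends 40
g at 40 (size 8, align 8) → ends 48
cpu at 48 (size 13, align 1) → ends 61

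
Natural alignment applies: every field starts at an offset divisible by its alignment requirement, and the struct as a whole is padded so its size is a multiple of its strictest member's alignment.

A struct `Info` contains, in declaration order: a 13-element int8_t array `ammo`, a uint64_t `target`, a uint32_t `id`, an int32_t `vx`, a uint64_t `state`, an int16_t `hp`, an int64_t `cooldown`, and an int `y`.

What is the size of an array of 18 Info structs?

@0: ammo [13B, align 1] → 13
+3 pad (align 8)
@16: target [8B, align 8] → 24
@24: id [4B, align 4] → 28
@28: vx [4B, align 4] → 32
@32: state [8B, align 8] → 40
@40: hp [2B, align 2] → 42
+6 pad (align 8)
@48: cooldown [8B, align 8] → 56
@56: y [4B, align 4] → 60
+4 tail pad (align 8)
size 64, align 8
array of 18: 18 × 64 = 1152

1152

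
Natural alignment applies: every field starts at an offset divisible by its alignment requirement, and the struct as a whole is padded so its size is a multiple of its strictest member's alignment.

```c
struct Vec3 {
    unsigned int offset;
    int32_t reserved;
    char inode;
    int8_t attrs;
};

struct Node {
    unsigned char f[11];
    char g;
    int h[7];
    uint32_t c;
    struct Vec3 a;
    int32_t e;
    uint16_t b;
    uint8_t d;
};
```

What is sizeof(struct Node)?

Vec3: offset at 0 (size 4, align 4) → ends 4; reserved at 4 (size 4, align 4) → ends 8; inode at 8 (size 1, align 1) → ends 9; attrs at 9 (size 1, align 1) → ends 10; tail pad 2 to reach multiple of 4; total 12 bytes, alignment 4
f at 0 (size 11, align 1) → ends 11
g at 11 (size 1, align 1) → ends 12
h at 12 (size 28, align 4) → ends 40
c at 40 (size 4, align 4) → ends 44
a at 44 (size 12, align 4) → ends 56
e at 56 (size 4, align 4) → ends 60
b at 60 (size 2, align 2) → ends 62
d at 62 (size 1, align 1) → ends 63
tail pad 1 to reach multiple of 4
total 64 bytes, alignment 4

64 bytes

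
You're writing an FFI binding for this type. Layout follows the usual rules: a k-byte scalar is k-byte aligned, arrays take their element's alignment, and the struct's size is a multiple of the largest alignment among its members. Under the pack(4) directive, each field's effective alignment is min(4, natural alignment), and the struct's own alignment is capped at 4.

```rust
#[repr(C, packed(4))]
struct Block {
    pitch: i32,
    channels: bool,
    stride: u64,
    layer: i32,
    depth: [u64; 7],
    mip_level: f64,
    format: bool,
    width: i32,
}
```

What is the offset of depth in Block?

@0: pitch [4B, align 4] → 4
@4: channels [1B, align 1] → 5
+3 pad (align 4)
@8: stride [8B, align 4] → 16
@16: layer [4B, align 4] → 20
@20: depth [56B, align 4] → 76

20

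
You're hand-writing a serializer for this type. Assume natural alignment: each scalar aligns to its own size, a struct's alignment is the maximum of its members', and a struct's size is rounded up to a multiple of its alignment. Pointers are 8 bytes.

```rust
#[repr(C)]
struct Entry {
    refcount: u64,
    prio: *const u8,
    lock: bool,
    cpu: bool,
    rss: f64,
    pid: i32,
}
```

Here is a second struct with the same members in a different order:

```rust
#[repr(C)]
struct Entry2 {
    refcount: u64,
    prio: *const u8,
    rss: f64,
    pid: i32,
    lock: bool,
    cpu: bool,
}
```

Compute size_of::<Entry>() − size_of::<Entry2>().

@0: refcount [8B, align 8] → 8
@8: prio [8B, align 8] → 16
@16: lock [1B, align 1] → 17
@17: cpu [1B, align 1] → 18
+6 pad (align 8)
@24: rss [8B, align 8] → 32
@32: pid [4B, align 4] → 36
+4 tail pad (align 8)
size 40, align 8
— Entry2 —
@0: refcount [8B, align 8] → 8
@8: prio [8B, align 8] → 16
@16: rss [8B, align 8] → 24
@24: pid [4B, align 4] → 28
@28: lock [1B, align 1] → 29
@29: cpu [1B, align 1] → 30
+2 tail pad (align 8)
size 32, align 8
40 − 32 = 8

8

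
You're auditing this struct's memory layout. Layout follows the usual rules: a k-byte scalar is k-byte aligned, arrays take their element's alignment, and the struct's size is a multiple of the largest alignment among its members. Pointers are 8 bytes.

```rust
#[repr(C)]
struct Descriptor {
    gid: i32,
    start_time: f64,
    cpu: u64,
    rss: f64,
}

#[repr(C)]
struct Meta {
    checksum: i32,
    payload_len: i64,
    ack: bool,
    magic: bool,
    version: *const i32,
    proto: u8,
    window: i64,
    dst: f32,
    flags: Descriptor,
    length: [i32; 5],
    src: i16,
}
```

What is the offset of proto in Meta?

Descriptor: 0..4  gid  (4B, 4-aligned); 4..8  -- padding (4B); 8..16  start_time  (8B, 8-aligned); 16..24  cpu  (8B, 8-aligned); 24..32  rss  (8B, 8-aligned); sizeof = 32, alignof = 8
0..4  checksum  (4B, 4-aligned)
4..8  -- padding (4B)
8..16  payload_len  (8B, 8-aligned)
16..17  ack  (1B, 1-aligned)
17..18  magic  (1B, 1-aligned)
18..24  -- padding (6B)
24..32  version  (8B, 8-aligned)
32..33  proto  (1B, 1-aligned)

32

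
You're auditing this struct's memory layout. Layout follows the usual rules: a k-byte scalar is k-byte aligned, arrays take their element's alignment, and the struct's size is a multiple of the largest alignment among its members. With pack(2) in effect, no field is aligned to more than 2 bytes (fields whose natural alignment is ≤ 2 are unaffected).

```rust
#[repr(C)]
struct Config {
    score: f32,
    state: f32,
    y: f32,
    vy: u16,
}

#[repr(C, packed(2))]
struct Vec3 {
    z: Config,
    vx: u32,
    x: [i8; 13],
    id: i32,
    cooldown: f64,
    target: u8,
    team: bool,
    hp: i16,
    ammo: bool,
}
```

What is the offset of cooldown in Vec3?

38

Config: score at 0 (size 4, align 4) → ends 4; state at 4 (size 4, align 4) → ends 8; y at 8 (size 4, align 4) → ends 12; vy at 12 (size 2, align 2) → ends 14; tail pad 2 to reach multiple of 4; total 16 bytes, alignment 4
z at 0 (size 16, align 2) → ends 16
vx at 16 (size 4, align 2) → ends 20
x at 20 (size 13, align 1) → ends 33
pad 1 to align 2 for id
id at 34 (size 4, align 2) → ends 38
cooldown at 38 (size 8, align 2) → ends 46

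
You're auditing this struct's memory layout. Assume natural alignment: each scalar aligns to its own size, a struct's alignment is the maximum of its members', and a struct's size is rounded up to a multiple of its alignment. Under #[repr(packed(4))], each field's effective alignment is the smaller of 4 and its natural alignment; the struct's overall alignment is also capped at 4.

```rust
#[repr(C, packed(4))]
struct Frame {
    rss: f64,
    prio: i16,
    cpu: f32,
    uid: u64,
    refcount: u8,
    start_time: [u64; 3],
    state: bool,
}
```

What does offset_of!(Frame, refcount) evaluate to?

rss at 0 (size 8, align 4) → ends 8
prio at 8 (size 2, align 2) → ends 10
pad 2 to align 4 for cpu
cpu at 12 (size 4, align 4) → ends 16
uid at 16 (size 8, align 4) → ends 24
refcount at 24 (size 1, align 1) → ends 25

24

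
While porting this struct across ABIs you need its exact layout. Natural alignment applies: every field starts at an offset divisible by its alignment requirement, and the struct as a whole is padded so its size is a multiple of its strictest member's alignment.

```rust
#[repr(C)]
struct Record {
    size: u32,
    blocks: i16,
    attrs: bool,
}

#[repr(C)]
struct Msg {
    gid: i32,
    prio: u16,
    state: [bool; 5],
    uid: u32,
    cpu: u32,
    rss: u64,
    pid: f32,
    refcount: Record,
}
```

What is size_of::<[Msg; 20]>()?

Record: @0: size [4B, align 4] → 4; @4: blocks [2B, align 2] → 6; @6: attrs [1B, align 1] → 7; +1 tail pad (align 4); size 8, align 4
@0: gid [4B, align 4] → 4
@4: prio [2B, align 2] → 6
@6: state [5B, align 1] → 11
+1 pad (align 4)
@12: uid [4B, align 4] → 16
@16: cpu [4B, align 4] → 20
+4 pad (align 8)
@24: rss [8B, align 8] → 32
@32: pid [4B, align 4] → 36
@36: refcount [8B, align 4] → 44
+4 tail pad (align 8)
size 48, align 8
array of 20: 20 × 48 = 960

960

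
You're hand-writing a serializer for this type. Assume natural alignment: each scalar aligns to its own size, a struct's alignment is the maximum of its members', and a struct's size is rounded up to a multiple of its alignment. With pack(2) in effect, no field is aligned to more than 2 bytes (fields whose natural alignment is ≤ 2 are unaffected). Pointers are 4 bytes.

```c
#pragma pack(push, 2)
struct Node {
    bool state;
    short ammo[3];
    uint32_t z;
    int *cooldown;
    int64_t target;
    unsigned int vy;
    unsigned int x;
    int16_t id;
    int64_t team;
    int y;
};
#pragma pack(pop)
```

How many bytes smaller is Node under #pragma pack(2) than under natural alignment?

natural layout:
  0..1  state  (1B, 1-aligned)
  1..2  -- padding (1B)
  2..8  ammo  (6B, 2-aligned)
  8..12  z  (4B, 4-aligned)
  12..16  cooldown  (4B, 4-aligned)
  16..24  target  (8B, 8-aligned)
  24..28  vy  (4B, 4-aligned)
  28..32  x  (4B, 4-aligned)
  32..34  id  (2B, 2-aligned)
  34..40  -- padding (6B)
  40..48  team  (8B, 8-aligned)
  48..52  y  (4B, 4-aligned)
  52..56  -- tail padding (4B)
  sizeof = 56, alignof = 8
packed(2) layout:
  0..1  state  (1B, 1-aligned)
  1..2  -- padding (1B)
  2..8  ammo  (6B, 2-aligned)
  8..12  z  (4B, 2-aligned)
  12..16  cooldown  (4B, 2-aligned)
  16..24  target  (8B, 2-aligned)
  24..28  vy  (4B, 2-aligned)
  28..32  x  (4B, 2-aligned)
  32..34  id  (2B, 2-aligned)
  34..42  team  (8B, 2-aligned)
  42..46  y  (4B, 2-aligned)
  sizeof = 46, alignof = 2
56 − 46 = 10

10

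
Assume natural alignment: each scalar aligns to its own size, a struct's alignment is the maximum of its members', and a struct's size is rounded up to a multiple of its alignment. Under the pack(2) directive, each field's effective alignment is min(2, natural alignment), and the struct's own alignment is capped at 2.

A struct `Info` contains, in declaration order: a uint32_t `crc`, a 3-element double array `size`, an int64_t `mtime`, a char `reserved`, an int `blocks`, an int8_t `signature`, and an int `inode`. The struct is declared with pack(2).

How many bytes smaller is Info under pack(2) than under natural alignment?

natural layout:
  @0: crc [4B, align 4] → 4
  +4 pad (align 8)
  @8: size [24B, align 8] → 32
  @32: mtime [8B, align 8] → 40
  @40: reserved [1B, align 1] → 41
  +3 pad (align 4)
  @44: blocks [4B, align 4] → 48
  @48: signature [1B, align 1] → 49
  +3 pad (align 4)
  @52: inode [4B, align 4] → 56
  size 56, align 8
packed(2) layout:
  @0: crc [4B, align 2] → 4
  @4: size [24B, align 2] → 28
  @28: mtime [8B, align 2] → 36
  @36: reserved [1B, align 1] → 37
  +1 pad (align 2)
  @38: blocks [4B, align 2] → 42
  @42: signature [1B, align 1] → 43
  +1 pad (align 2)
  @44: inode [4B, align 2] → 48
  size 48, align 2
56 − 48 = 8

8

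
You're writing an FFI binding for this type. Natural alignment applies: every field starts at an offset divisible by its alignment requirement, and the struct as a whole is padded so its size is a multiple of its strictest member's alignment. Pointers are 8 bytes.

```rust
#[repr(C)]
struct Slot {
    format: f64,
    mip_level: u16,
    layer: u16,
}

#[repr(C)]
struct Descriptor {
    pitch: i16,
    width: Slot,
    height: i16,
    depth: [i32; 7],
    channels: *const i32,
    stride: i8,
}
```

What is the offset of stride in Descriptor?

Slot: 0..8  format  (8B, 8-aligned); 8..10  mip_level  (2B, 2-aligned); 10..12  layer  (2B, 2-aligned); 12..16  -- tail padding (4B); sizeof = 16, alignof = 8
0..2  pitch  (2B, 2-aligned)
2..8  -- padding (6B)
8..24  width  (16B, 8-aligned)
24..26  height  (2B, 2-aligned)
26..28  -- padding (2B)
28..56  depth  (28B, 4-aligned)
56..64  channels  (8B, 8-aligned)
64..65  stride  (1B, 1-aligned)

64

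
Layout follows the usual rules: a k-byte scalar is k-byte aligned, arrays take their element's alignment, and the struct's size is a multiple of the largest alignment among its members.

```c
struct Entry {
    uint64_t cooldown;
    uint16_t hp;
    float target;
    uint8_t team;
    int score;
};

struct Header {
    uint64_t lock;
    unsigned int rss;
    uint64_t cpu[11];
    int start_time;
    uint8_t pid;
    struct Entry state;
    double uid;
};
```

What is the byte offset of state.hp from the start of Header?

120

Entry: cooldown at 0 (size 8, align 8) → ends 8; hp at 8 (size 2, align 2) → ends 10; pad 2 to align 4 for target; target at 12 (size 4, align 4) → ends 16; team at 16 (size 1, align 1) → ends 17; pad 3 to align 4 for score; score at 20 (size 4, align 4) → ends 24; total 24 bytes, alignment 8
lock at 0 (size 8, align 8) → ends 8
rss at 8 (size 4, align 4) → ends 12
pad 4 to align 8 for cpu
cpu at 16 (size 88, align 8) → ends 104
start_time at 104 (size 4, align 4) → ends 108
pid at 108 (size 1, align 1) → ends 109
pad 3 to align 8 for state
state at 112 (size 24, align 8) → ends 136
within Entry: hp at 8
112 + 8 = 120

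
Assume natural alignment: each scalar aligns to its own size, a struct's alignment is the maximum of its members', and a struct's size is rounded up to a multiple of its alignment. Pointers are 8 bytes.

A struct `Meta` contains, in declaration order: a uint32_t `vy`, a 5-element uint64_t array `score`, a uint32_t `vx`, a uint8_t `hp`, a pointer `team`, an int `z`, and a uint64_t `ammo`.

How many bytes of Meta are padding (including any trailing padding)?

0..4  vy  (4B, 4-aligned)
4..8  -- padding (4B)
8..48  score  (40B, 8-aligned)
48..52  vx  (4B, 4-aligned)
52..53  hp  (1B, 1-aligned)
53..56  -- padding (3B)
56..64  team  (8B, 8-aligned)
64..68  z  (4B, 4-aligned)
68..72  -- padding (4B)
72..80  ammo  (8B, 8-aligned)
sizeof = 80, alignof = 8
data bytes 69, size 80 → padding 11

11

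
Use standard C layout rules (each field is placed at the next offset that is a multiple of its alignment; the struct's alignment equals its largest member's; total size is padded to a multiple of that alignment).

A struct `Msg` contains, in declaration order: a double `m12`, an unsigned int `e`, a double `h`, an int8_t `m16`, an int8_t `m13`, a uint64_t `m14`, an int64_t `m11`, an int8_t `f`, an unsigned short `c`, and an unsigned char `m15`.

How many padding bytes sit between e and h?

0..8  m12  (8B, 8-aligned)
8..12  e  (4B, 4-aligned)
12..16  -- padding (4B)
16..24  h  (8B, 8-aligned)

4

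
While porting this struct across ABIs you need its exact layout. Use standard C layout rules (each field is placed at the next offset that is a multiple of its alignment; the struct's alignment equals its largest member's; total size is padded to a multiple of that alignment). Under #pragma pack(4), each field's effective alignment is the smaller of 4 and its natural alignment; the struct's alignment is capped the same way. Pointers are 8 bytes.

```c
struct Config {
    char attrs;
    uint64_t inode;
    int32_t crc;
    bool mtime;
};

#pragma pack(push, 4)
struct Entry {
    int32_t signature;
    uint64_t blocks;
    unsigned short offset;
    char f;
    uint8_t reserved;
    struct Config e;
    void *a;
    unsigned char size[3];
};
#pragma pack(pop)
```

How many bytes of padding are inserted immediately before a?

0

Config: attrs at 0 (size 1, align 1) → ends 1; pad 7 to align 8 for inode; inode at 8 (size 8, align 8) → ends 16; crc at 16 (size 4, align 4) → ends 20; mtime at 20 (size 1, align 1) → ends 21; tail pad 3 to reach multiple of 8; total 24 bytes, alignment 8
signature at 0 (size 4, align 4) → ends 4
blocks at 4 (size 8, align 4) → ends 12
offset at 12 (size 2, align 2) → ends 14
f at 14 (size 1, align 1) → ends 15
reserved at 15 (size 1, align 1) → ends 16
e at 16 (size 24, align 4) → ends 40
a at 40 (size 8, align 4) → ends 48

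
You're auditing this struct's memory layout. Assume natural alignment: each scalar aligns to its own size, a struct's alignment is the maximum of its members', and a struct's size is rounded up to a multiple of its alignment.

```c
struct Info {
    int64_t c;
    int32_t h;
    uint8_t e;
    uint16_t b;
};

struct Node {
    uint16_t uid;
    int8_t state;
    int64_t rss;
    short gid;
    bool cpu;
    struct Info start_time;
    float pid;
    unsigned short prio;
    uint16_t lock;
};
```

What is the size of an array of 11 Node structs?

528

Info: 0..8  c  (8B, 8-aligned); 8..12  h  (4B, 4-aligned); 12..13  e  (1B, 1-aligned); 13..14  -- padding (1B); 14..16  b  (2B, 2-aligned); sizeof = 16, alignof = 8
0..2  uid  (2B, 2-aligned)
2..3  state  (1B, 1-aligned)
3..8  -- padding (5B)
8..16  rss  (8B, 8-aligned)
16..18  gid  (2B, 2-aligned)
18..19  cpu  (1B, 1-aligned)
19..24  -- padding (5B)
24..40  start_time  (16B, 8-aligned)
40..44  pid  (4B, 4-aligned)
44..46  prio  (2B, 2-aligned)
46..48  lock  (2B, 2-aligned)
sizeof = 48, alignof = 8
array of 11: 11 × 48 = 528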